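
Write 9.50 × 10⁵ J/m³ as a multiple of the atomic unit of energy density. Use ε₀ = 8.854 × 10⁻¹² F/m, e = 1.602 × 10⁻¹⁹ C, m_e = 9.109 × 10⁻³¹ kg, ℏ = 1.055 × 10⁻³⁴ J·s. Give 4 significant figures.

atomic unit of energy density: u_au = E_h/a₀³ = m_e⁴e¹⁰/((4πε₀)⁵ℏ⁸) = 2.929 × 10¹³ J/m³.
9.50 × 10⁵ / 2.929 × 10¹³ = 3.243 × 10⁻⁸

3.243 × 10⁻⁸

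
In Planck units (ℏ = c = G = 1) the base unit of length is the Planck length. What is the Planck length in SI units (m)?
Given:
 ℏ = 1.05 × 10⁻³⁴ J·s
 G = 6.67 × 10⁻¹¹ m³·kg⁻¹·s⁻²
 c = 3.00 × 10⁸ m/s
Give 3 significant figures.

1.61 × 10⁻³⁵ m

ℓ_P = √(ℏG/c³)
  = √(2.59 × 10⁻⁷⁰)
  = 1.61 × 10⁻³⁵ m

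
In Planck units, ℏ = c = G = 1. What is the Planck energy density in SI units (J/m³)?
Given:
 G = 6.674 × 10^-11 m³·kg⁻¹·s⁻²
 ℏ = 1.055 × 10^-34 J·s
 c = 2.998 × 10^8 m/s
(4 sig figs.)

4.632 × 10^113 J/m³

The unique combination of the constants set to 1 with dimensions of energy density is u_P = c⁷/(ℏG²).
  = 2.177 × 10^59 / 4.699 × 10^-55
  = 4.632 × 10^113 J/m³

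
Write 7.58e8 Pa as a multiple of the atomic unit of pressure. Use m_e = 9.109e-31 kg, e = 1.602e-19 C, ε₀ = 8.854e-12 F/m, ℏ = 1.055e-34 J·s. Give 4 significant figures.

atomic unit of pressure: P_au = E_h/a₀³ = m_e⁴e¹⁰/((4πε₀)⁵ℏ⁸) = 2.929e13 Pa.
7.58e8 / 2.929e13 = 2.588e-5

2.588e-5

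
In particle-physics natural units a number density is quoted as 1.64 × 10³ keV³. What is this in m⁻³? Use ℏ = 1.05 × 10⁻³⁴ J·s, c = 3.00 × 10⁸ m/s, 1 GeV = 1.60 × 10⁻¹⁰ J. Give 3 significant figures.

Number density is [L]⁻³ = [E]³/(ℏc)³.
1 GeV³ → 1/(ℏc)³ × (1 GeV in J)³ = 1.31 × 10⁴⁷ m⁻³.
Convert the energy scale: 1.64 × 10³ keV³ = 1.64 × 10⁻¹⁵ GeV³.
Result: 1.64 × 10⁻¹⁵ × 1.31 × 10⁴⁷ = 2.15 × 10³² m⁻³.

2.15 × 10³² m⁻³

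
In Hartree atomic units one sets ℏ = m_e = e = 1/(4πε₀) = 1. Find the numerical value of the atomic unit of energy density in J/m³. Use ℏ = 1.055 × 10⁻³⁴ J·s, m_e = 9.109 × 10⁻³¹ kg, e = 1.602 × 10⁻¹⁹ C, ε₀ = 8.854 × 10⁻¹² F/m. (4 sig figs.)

2.929 × 10¹³ J/m³

u_au = E_h/a₀³ = m_e⁴e¹⁰/((4πε₀)⁵ℏ⁸)
E_h = 4.354 × 10⁻¹⁸ J
a₀ = 5.297 × 10⁻¹¹ m
E_h/a₀³ = 2.929 × 10¹³ J/m³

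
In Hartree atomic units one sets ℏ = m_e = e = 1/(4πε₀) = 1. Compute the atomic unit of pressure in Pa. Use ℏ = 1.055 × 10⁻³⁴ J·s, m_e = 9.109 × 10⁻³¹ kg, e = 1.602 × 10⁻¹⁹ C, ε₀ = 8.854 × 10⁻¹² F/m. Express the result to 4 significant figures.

P_au = E_h/a₀³ = m_e⁴e¹⁰/((4πε₀)⁵ℏ⁸)
E_h = 4.354 × 10⁻¹⁸ J
a₀ = 5.297 × 10⁻¹¹ m
E_h/a₀³ = 2.929 × 10¹³ Pa

2.929 × 10¹³ Pa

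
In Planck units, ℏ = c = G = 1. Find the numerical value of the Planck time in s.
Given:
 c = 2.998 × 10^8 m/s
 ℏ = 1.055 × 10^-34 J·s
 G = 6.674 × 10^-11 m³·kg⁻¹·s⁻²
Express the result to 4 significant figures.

From ℏ = c = G = 1 the time scale is t_P = √(ℏG/c⁵).
  = √(2.907 × 10^-87)
  = 5.392 × 10^-44 s

5.392 × 10^-44 s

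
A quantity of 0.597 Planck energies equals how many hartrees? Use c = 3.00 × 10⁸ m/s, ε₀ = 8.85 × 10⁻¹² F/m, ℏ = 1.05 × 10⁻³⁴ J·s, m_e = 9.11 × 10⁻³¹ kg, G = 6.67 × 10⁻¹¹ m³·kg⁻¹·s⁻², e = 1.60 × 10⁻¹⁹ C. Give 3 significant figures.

2.67 × 10²⁶

Planck energy: E_P = √(ℏc⁵/G) = 1.96 × 10⁹ J
hartree: E_h = m_e e⁴/(4πε₀ℏ)² = 4.38 × 10⁻¹⁸ J
0.597 × 1.96 × 10⁹ / 4.38 × 10⁻¹⁸ = 2.67 × 10²⁶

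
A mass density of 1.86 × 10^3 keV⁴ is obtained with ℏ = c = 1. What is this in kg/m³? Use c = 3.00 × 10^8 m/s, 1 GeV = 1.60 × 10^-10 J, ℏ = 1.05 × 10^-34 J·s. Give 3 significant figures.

0.433 kg/m³

Mass density is [E]/(c²[L]³) = [E]⁴/(ℏ³c⁵).
1 GeV⁴ → 1/(ℏ³c⁵) × (1 GeV in J)⁴ = 2.33 × 10^20 kg/m³.
Convert the energy scale: 1.86 × 10^3 keV⁴ = 1.86 × 10^-21 GeV⁴.
Result: 1.86 × 10^-21 × 2.33 × 10^20 = 0.433 kg/m³.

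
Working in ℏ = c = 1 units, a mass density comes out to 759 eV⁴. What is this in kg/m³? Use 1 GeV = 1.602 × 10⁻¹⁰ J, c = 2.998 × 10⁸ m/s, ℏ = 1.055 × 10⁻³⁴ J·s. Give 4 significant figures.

Mass density is [E]/(c²[L]³) = [E]⁴/(ℏ³c⁵).
1 GeV⁴ → 1/(ℏ³c⁵) × (1 GeV in J)⁴ = 2.316 × 10²⁰ kg/m³.
Convert the energy scale: 759 eV⁴ = 7.59 × 10⁻³⁴ GeV⁴.
Result: 7.59 × 10⁻³⁴ × 2.316 × 10²⁰ = 1.758 × 10⁻¹³ kg/m³.

1.758 × 10⁻¹³ kg/m³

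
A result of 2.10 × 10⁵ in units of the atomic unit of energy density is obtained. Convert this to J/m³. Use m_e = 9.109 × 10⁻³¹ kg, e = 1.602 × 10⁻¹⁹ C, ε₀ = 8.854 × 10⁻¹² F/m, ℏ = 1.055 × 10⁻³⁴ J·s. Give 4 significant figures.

6.151 × 10¹⁸ J/m³

One atomic unit of energy density: u_au = E_h/a₀³ = m_e⁴e¹⁰/((4πε₀)⁵ℏ⁸) = 2.929 × 10¹³ J/m³.
2.10 × 10⁵ × 2.929 × 10¹³ J/m³ = 6.151 × 10¹⁸ J/m³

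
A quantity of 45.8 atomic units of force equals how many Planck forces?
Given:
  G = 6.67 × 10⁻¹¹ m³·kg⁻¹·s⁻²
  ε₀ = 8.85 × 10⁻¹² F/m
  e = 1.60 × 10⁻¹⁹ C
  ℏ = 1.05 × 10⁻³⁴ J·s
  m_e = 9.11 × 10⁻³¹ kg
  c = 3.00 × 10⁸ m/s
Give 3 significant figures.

atomic unit of force: F_au = E_h/a₀ = m_e²e⁶/((4πε₀)³ℏ⁴) = 8.33 × 10⁻⁸ N
Planck force: F_P = c⁴/G = 1.21 × 10⁴⁴ N
45.8 × 8.33 × 10⁻⁸ / 1.21 × 10⁴⁴ = 3.14 × 10⁻⁵⁰

3.14 × 10⁻⁵⁰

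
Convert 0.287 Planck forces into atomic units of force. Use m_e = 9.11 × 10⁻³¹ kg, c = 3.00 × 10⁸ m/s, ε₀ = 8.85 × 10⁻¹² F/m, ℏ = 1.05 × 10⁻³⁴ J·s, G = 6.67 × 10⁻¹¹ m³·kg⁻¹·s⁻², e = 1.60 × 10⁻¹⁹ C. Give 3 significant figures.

4.19 × 10⁵⁰

Planck force: F_P = c⁴/G = 1.21 × 10⁴⁴ N
atomic unit of force: F_au = E_h/a₀ = m_e²e⁶/((4πε₀)³ℏ⁴) = 8.33 × 10⁻⁸ N
0.287 × 1.21 × 10⁴⁴ / 8.33 × 10⁻⁸ = 4.19 × 10⁵⁰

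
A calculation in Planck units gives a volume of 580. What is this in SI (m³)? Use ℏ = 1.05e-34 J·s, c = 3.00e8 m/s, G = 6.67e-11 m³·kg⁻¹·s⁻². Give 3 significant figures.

One Planck volume: V_P = (ℏG/c³)^(3/2) = 4.18e-105 m³.
580 × 4.18e-105 m³ = 2.42e-102 m³

2.42e-102 m³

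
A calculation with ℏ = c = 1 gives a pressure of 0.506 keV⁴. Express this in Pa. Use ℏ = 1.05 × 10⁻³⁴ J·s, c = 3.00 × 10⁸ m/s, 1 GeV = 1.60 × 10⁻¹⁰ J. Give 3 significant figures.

Pressure is [E]/[L]³ = [E]⁴/(ℏc)³.
1 GeV⁴ → 1/(ℏc)³ × (1 GeV in J)⁴ = 2.10 × 10³⁷ Pa.
Convert the energy scale: 0.506 keV⁴ = 5.06 × 10⁻²⁵ GeV⁴.
Result: 5.06 × 10⁻²⁵ × 2.10 × 10³⁷ = 1.06 × 10¹³ Pa.

1.06 × 10¹³ Pa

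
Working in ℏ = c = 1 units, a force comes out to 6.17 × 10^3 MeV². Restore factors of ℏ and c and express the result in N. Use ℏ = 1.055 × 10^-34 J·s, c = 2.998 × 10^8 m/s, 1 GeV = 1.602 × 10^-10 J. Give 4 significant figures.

5.006 × 10^3 N

Force is [E]/[L] = [E]²/(ℏc); restore (ℏc)⁻¹.
1 GeV² → 1/(ℏc) × (1 GeV in J)² = 8.114 × 10^5 N.
Convert the energy scale: 6.17 × 10^3 MeV² = 6.17 × 10^-3 GeV².
Result: 6.17 × 10^-3 × 8.114 × 10^5 = 5.006 × 10^3 N.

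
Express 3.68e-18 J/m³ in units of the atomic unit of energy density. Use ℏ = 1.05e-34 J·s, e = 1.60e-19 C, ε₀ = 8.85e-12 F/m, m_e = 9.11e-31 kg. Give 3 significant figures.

1.22e-31

atomic unit of energy density: u_au = E_h/a₀³ = m_e⁴e¹⁰/((4πε₀)⁵ℏ⁸) = 3.01e13 J/m³.
3.68e-18 / 3.01e13 = 1.22e-31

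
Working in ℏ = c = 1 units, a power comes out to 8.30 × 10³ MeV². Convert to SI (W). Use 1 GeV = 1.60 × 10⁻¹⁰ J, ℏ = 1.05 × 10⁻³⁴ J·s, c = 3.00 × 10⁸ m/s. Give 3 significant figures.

Power is [E]/[T] = [E]²/ℏ.
1 GeV² → 1/ℏ × (1 GeV in J)² = 2.44 × 10¹⁴ W.
Convert the energy scale: 8.30 × 10³ MeV² = 8.30 × 10⁻³ GeV².
Result: 8.30 × 10⁻³ × 2.44 × 10¹⁴ = 2.02 × 10¹² W.

2.02 × 10¹² W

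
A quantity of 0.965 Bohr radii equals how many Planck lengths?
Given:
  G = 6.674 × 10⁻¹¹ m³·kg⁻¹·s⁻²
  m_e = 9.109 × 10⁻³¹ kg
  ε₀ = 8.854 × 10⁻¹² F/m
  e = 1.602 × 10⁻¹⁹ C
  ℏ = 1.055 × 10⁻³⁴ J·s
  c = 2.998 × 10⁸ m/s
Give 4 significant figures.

Bohr radius: a₀ = 4πε₀ℏ²/(m_e e²) = 5.297 × 10⁻¹¹ m
Planck length: ℓ_P = √(ℏG/c³) = 1.616 × 10⁻³⁵ m
0.965 × 5.297 × 10⁻¹¹ / 1.616 × 10⁻³⁵ = 3.162 × 10²⁴

3.162 × 10²⁴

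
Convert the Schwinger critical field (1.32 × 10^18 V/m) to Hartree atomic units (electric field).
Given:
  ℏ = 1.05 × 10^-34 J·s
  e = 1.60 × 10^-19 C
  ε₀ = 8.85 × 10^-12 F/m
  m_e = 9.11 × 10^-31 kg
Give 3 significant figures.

2.54 × 10^6

atomic unit of electric field: E_au = E_h/(e a₀) = m_e²e⁵/((4πε₀)³ℏ⁴) = 5.20 × 10^11 V/m.
1.32 × 10^18 / 5.20 × 10^11 = 2.54 × 10^6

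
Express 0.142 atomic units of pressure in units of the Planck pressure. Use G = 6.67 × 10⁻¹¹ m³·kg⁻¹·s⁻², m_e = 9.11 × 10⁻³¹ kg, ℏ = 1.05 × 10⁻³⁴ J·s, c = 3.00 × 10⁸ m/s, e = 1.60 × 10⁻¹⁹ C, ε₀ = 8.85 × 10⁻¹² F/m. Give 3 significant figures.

atomic unit of pressure: P_au = E_h/a₀³ = m_e⁴e¹⁰/((4πε₀)⁵ℏ⁸) = 3.01 × 10¹³ Pa
Planck pressure: p_P = c⁷/(ℏG²) = 4.68 × 10¹¹³ Pa
0.142 × 3.01 × 10¹³ / 4.68 × 10¹¹³ = 9.14 × 10⁻¹⁰²

9.14 × 10⁻¹⁰²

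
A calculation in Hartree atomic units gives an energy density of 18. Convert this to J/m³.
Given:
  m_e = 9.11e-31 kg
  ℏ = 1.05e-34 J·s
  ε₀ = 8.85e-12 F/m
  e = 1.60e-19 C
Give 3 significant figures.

One atomic unit of energy density: u_au = E_h/a₀³ = m_e⁴e¹⁰/((4πε₀)⁵ℏ⁸) = 3.01e13 J/m³.
18 × 3.01e13 J/m³ = 5.42e14 J/m³

5.42e14 J/m³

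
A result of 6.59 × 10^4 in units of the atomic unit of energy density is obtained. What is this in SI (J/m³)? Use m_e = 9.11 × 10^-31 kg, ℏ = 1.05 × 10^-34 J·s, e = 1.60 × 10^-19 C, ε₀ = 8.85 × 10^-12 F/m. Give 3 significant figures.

One atomic unit of energy density: u_au = E_h/a₀³ = m_e⁴e¹⁰/((4πε₀)⁵ℏ⁸) = 3.01 × 10^13 J/m³.
6.59 × 10^4 × 3.01 × 10^13 J/m³ = 1.99 × 10^18 J/m³

1.99 × 10^18 J/m³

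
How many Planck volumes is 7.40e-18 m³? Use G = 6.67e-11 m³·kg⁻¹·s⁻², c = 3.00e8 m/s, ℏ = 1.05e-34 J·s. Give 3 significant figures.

1.77e87

Planck volume: V_P = (ℏG/c³)^(3/2) = 4.18e-105 m³.
7.40e-18 / 4.18e-105 = 1.77e87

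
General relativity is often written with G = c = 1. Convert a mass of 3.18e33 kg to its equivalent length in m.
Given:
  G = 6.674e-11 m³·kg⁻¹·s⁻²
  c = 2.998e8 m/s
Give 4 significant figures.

2.361e6 m

In G = c = 1 units mass has dimensions of length; the conversion factor is G/c².
3.18e33 kg × (G/c²) = 2.361e6 m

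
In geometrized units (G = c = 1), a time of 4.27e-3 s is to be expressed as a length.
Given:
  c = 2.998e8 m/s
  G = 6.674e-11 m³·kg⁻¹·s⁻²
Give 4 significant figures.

Time → length via c.
4.27e-3 s × (c) = 1.280e6 m

1.280e6 m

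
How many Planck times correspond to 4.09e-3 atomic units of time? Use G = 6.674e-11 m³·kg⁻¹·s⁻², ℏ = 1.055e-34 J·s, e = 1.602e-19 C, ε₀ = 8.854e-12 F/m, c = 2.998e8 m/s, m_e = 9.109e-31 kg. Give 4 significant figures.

1.838e24

atomic unit of time: τ_au = (4πε₀)²ℏ³/(m_e e⁴) = 2.423e-17 s
Planck time: t_P = √(ℏG/c⁵) = 5.392e-44 s
4.09e-3 × 2.423e-17 / 5.392e-44 = 1.838e24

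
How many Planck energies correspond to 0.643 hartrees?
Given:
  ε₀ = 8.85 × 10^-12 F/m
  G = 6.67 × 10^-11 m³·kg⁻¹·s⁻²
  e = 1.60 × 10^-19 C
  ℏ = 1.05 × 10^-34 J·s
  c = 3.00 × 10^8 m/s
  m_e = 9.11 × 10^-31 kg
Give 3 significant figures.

hartree: E_h = m_e e⁴/(4πε₀ℏ)² = 4.38 × 10^-18 J
Planck energy: E_P = √(ℏc⁵/G) = 1.96 × 10^9 J
0.643 × 4.38 × 10^-18 / 1.96 × 10^9 = 1.44 × 10^-27

1.44 × 10^-27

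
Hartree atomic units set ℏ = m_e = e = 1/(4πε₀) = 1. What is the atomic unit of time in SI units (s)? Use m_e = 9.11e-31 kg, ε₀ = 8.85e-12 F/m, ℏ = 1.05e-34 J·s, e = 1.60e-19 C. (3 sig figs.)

The unique combination of the constants set to 1 with dimensions of time is τ_au = (4πε₀)²ℏ³/(m_e e⁴).
E_h = 4.38e-18 J
ℏ/E_h = 2.40e-17 s

2.40e-17 s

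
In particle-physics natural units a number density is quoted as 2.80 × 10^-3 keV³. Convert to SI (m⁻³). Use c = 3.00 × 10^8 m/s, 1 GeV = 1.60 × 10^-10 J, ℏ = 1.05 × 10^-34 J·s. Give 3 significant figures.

Number density is [L]⁻³ = [E]³/(ℏc)³.
1 GeV³ → 1/(ℏc)³ × (1 GeV in J)³ = 1.31 × 10^47 m⁻³.
Convert the energy scale: 2.80 × 10^-3 keV³ = 2.80 × 10^-21 GeV³.
Result: 2.80 × 10^-21 × 1.31 × 10^47 = 3.67 × 10^26 m⁻³.

3.67 × 10^26 m⁻³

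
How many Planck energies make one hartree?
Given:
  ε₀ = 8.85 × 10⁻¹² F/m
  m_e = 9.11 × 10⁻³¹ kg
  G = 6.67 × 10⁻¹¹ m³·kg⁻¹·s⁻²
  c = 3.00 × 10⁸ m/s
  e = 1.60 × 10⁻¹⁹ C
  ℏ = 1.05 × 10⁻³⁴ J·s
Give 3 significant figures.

hartree: E_h = m_e e⁴/(4πε₀ℏ)² = 4.38 × 10⁻¹⁸ J
Planck energy: E_P = √(ℏc⁵/G) = 1.96 × 10⁹ J
ratio = 4.38 × 10⁻¹⁸ / 1.96 × 10⁹ = 2.24 × 10⁻²⁷

2.24 × 10⁻²⁷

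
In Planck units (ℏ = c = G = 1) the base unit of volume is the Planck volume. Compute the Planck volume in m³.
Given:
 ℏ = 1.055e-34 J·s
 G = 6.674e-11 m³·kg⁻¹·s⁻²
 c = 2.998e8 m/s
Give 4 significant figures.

4.224e-105 m³

V_P = (ℏG/c³)^(3/2)
  = √(1.784e-209)
  = 4.224e-105 m³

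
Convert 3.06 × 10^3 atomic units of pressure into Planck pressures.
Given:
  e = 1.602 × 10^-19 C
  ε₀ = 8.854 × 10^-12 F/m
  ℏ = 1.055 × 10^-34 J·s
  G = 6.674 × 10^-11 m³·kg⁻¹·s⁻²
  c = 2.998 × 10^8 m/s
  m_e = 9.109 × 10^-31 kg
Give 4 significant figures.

1.935 × 10^-97

atomic unit of pressure: P_au = E_h/a₀³ = m_e⁴e¹⁰/((4πε₀)⁵ℏ⁸) = 2.929 × 10^13 Pa
Planck pressure: p_P = c⁷/(ℏG²) = 4.632 × 10^113 Pa
3.06 × 10^3 × 2.929 × 10^13 / 4.632 × 10^113 = 1.935 × 10^-97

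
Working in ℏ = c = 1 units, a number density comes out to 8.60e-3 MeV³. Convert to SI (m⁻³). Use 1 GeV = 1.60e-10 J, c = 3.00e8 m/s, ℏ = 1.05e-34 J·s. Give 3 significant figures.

Number density is [L]⁻³ = [E]³/(ℏc)³.
1 GeV³ → 1/(ℏc)³ × (1 GeV in J)³ = 1.31e47 m⁻³.
Convert the energy scale: 8.60e-3 MeV³ = 8.60e-12 GeV³.
Result: 8.60e-12 × 1.31e47 = 1.13e36 m⁻³.

1.13e36 m⁻³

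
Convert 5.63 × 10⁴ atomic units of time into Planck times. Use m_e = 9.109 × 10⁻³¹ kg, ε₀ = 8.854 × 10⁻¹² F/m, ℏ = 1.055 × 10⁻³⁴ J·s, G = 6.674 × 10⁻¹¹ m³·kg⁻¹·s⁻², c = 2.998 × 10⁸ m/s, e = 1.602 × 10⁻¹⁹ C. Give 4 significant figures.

2.530 × 10³¹

atomic unit of time: τ_au = (4πε₀)²ℏ³/(m_e e⁴) = 2.423 × 10⁻¹⁷ s
Planck time: t_P = √(ℏG/c⁵) = 5.392 × 10⁻⁴⁴ s
5.63 × 10⁴ × 2.423 × 10⁻¹⁷ / 5.392 × 10⁻⁴⁴ = 2.530 × 10³¹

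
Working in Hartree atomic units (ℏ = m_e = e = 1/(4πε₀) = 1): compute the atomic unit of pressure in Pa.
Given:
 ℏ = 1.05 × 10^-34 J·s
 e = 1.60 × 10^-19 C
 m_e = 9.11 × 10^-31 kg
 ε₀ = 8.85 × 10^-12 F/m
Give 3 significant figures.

From ℏ = m_e = e = 1/(4πε₀) = 1 the pressure scale is P_au = E_h/a₀³ = m_e⁴e¹⁰/((4πε₀)⁵ℏ⁸).
E_h = 4.38 × 10^-18 J
a₀ = 5.26 × 10^-11 m
E_h/a₀³ = 3.01 × 10^13 Pa

3.01 × 10^13 Pa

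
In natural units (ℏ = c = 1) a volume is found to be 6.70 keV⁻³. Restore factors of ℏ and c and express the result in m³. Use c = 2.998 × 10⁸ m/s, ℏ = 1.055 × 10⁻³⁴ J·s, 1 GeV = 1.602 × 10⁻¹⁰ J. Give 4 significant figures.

5.156 × 10⁻²⁹ m³

Volume is [L]³ = [E]⁻³·(ℏc)³.
1 GeV⁻³ → (ℏc)³ × (1 GeV in J)⁻³ = 7.696 × 10⁻⁴⁸ m³.
Convert the energy scale: 6.70 keV⁻³ = 6.70 × 10¹⁸ GeV⁻³.
Result: 6.70 × 10¹⁸ × 7.696 × 10⁻⁴⁸ = 5.156 × 10⁻²⁹ m³.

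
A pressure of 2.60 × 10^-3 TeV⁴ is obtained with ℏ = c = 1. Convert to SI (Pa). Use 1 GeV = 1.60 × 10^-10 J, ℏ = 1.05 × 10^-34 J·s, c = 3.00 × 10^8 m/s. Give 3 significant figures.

5.45 × 10^46 Pa

Pressure is [E]/[L]³ = [E]⁴/(ℏc)³.
1 GeV⁴ → 1/(ℏc)³ × (1 GeV in J)⁴ = 2.10 × 10^37 Pa.
Convert the energy scale: 2.60 × 10^-3 TeV⁴ = 2.60 × 10^9 GeV⁴.
Result: 2.60 × 10^9 × 2.10 × 10^37 = 5.45 × 10^46 Pa.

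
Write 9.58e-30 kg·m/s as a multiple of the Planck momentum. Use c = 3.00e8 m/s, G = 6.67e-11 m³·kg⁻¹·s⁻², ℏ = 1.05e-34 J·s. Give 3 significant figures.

1.47e-30

Planck momentum: p_P = √(ℏc³/G) = 6.52 kg·m/s.
9.58e-30 / 6.52 = 1.47e-30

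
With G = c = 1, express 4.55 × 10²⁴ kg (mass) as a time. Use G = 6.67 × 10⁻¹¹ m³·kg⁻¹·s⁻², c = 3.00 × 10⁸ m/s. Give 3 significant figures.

Mass → time via G/c³.
4.55 × 10²⁴ kg × (G/c³) = 1.12 × 10⁻¹¹ s

1.12 × 10⁻¹¹ s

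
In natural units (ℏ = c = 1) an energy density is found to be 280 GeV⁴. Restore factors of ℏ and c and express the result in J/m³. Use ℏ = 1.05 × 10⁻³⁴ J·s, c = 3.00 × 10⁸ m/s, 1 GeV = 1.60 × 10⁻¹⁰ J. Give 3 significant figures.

5.87 × 10³⁹ J/m³

[E]/[L]³ = [E]⁴/(ℏc)³; restore (ℏc)⁻³.
1 GeV⁴ → 1/(ℏc)³ × (1 GeV in J)⁴ = 2.10 × 10³⁷ J/m³.
Result: 280 × 2.10 × 10³⁷ = 5.87 × 10³⁹ J/m³.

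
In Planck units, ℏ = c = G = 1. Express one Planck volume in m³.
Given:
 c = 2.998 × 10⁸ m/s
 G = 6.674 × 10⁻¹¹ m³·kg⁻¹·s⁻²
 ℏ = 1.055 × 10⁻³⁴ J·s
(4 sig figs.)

4.224 × 10⁻¹⁰⁵ m³

From ℏ = c = G = 1 the volume scale is V_P = (ℏG/c³)^(3/2).
  = √(1.784 × 10⁻²⁰⁹)
  = 4.224 × 10⁻¹⁰⁵ m³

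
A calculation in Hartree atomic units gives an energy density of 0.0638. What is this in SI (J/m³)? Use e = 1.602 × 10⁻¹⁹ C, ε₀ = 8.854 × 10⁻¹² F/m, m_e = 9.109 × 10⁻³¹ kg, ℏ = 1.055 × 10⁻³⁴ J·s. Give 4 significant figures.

1.869 × 10¹² J/m³

One atomic unit of energy density: u_au = E_h/a₀³ = m_e⁴e¹⁰/((4πε₀)⁵ℏ⁸) = 2.929 × 10¹³ J/m³.
0.0638 × 2.929 × 10¹³ J/m³ = 1.869 × 10¹² J/m³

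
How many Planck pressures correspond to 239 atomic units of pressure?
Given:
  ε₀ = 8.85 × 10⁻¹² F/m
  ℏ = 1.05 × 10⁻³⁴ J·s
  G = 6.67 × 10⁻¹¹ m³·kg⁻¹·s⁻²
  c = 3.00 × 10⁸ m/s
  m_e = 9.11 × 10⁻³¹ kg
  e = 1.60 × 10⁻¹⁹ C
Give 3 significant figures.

1.54 × 10⁻⁹⁸

atomic unit of pressure: P_au = E_h/a₀³ = m_e⁴e¹⁰/((4πε₀)⁵ℏ⁸) = 3.01 × 10¹³ Pa
Planck pressure: p_P = c⁷/(ℏG²) = 4.68 × 10¹¹³ Pa
239 × 3.01 × 10¹³ / 4.68 × 10¹¹³ = 1.54 × 10⁻⁹⁸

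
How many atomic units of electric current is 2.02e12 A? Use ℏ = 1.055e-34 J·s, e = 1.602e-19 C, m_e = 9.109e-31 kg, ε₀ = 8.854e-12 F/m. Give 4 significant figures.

atomic unit of electric current: I_au = e E_h/ℏ = m_e e⁵/((4πε₀)²ℏ³) = 6.612e-3 A.
2.02e12 / 6.612e-3 = 3.055e14

3.055e14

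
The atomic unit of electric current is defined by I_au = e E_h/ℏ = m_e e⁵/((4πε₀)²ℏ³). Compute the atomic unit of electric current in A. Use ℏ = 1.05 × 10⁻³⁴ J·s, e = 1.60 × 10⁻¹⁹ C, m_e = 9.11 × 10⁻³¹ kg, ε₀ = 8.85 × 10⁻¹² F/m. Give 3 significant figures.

I_au = e E_h/ℏ = m_e e⁵/((4πε₀)²ℏ³)
E_h = 4.38 × 10⁻¹⁸ J
e·E_h/ℏ = 6.67 × 10⁻³ A

6.67 × 10⁻³ A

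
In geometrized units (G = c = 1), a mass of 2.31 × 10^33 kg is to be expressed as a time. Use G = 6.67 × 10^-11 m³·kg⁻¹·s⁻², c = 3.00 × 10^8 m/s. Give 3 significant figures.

Mass → time via G/c³.
2.31 × 10^33 kg × (G/c³) = 5.71 × 10^-3 s

5.71 × 10^-3 s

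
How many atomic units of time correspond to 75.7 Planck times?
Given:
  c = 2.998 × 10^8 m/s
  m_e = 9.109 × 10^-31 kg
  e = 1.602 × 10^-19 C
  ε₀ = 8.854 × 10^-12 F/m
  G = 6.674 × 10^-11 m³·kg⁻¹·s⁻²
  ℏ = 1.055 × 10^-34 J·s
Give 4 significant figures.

1.685 × 10^-25

Planck time: t_P = √(ℏG/c⁵) = 5.392 × 10^-44 s
atomic unit of time: τ_au = (4πε₀)²ℏ³/(m_e e⁴) = 2.423 × 10^-17 s
75.7 × 5.392 × 10^-44 / 2.423 × 10^-17 = 1.685 × 10^-25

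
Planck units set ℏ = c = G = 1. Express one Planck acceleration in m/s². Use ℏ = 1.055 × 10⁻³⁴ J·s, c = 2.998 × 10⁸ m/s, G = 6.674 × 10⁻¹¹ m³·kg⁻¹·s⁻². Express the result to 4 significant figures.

5.560 × 10⁵¹ m/s²

The unique combination of the constants set to 1 with dimensions of acceleration is a_P = √(c⁷/(ℏG)).
  = √(3.092 × 10¹⁰³)
  = 5.560 × 10⁵¹ m/s²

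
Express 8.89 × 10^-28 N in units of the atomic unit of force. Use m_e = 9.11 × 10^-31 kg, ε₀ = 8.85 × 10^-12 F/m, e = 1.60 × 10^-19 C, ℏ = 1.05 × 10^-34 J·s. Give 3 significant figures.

atomic unit of force: F_au = E_h/a₀ = m_e²e⁶/((4πε₀)³ℏ⁴) = 8.33 × 10^-8 N.
8.89 × 10^-28 / 8.33 × 10^-8 = 1.07 × 10^-20

1.07 × 10^-20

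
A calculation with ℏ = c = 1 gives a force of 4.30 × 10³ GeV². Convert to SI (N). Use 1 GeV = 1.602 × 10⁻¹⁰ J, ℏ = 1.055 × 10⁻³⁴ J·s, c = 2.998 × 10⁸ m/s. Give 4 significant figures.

Force is [E]/[L] = [E]²/(ℏc); restore (ℏc)⁻¹.
1 GeV² → 1/(ℏc) × (1 GeV in J)² = 8.114 × 10⁵ N.
Result: 4.30 × 10³ × 8.114 × 10⁵ = 3.489 × 10⁹ N.

3.489 × 10⁹ N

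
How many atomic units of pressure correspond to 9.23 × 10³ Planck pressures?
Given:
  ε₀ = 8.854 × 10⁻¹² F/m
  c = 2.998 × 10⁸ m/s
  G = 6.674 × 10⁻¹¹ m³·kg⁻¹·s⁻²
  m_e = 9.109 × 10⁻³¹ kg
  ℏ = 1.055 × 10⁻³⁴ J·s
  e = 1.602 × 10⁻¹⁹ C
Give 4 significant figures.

1.460 × 10¹⁰⁴

Planck pressure: p_P = c⁷/(ℏG²) = 4.632 × 10¹¹³ Pa
atomic unit of pressure: P_au = E_h/a₀³ = m_e⁴e¹⁰/((4πε₀)⁵ℏ⁸) = 2.929 × 10¹³ Pa
9.23 × 10³ × 4.632 × 10¹¹³ / 2.929 × 10¹³ = 1.460 × 10¹⁰⁴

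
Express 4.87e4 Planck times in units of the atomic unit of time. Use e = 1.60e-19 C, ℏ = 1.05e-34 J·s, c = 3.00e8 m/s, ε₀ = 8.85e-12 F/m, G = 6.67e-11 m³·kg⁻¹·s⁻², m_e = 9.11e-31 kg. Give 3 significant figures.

1.09e-22

Planck time: t_P = √(ℏG/c⁵) = 5.37e-44 s
atomic unit of time: τ_au = (4πε₀)²ℏ³/(m_e e⁴) = 2.40e-17 s
4.87e4 × 5.37e-44 / 2.40e-17 = 1.09e-22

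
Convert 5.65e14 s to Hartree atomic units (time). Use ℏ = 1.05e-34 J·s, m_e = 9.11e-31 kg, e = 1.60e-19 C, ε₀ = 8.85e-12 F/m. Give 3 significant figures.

atomic unit of time: τ_au = (4πε₀)²ℏ³/(m_e e⁴) = 2.40e-17 s.
5.65e14 / 2.40e-17 = 2.36e31

2.36e31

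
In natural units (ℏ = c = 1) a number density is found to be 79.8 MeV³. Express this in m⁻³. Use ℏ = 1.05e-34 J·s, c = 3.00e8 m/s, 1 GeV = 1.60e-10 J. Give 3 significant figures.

1.05e40 m⁻³

Number density is [L]⁻³ = [E]³/(ℏc)³.
1 GeV³ → 1/(ℏc)³ × (1 GeV in J)³ = 1.31e47 m⁻³.
Convert the energy scale: 79.8 MeV³ = 7.98e-8 GeV³.
Result: 7.98e-8 × 1.31e47 = 1.05e40 m⁻³.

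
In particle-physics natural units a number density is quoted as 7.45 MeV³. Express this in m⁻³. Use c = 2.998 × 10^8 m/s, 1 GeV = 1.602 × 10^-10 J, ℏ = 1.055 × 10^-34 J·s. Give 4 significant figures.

9.680 × 10^38 m⁻³

Number density is [L]⁻³ = [E]³/(ℏc)³.
1 GeV³ → 1/(ℏc)³ × (1 GeV in J)³ = 1.299 × 10^47 m⁻³.
Convert the energy scale: 7.45 MeV³ = 7.45 × 10^-9 GeV³.
Result: 7.45 × 10^-9 × 1.299 × 10^47 = 9.680 × 10^38 m⁻³.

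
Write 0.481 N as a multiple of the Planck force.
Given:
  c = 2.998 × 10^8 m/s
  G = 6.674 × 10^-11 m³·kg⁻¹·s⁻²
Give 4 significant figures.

Planck force: F_P = c⁴/G = 1.210 × 10^44 N.
0.481 / 1.210 × 10^44 = 3.974 × 10^-45

3.974 × 10^-45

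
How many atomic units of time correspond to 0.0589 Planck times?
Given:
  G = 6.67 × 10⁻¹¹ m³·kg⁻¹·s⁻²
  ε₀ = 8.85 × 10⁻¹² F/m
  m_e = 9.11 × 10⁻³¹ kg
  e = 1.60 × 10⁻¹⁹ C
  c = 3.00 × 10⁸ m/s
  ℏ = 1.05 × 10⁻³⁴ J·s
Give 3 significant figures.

1.32 × 10⁻²⁸

Planck time: t_P = √(ℏG/c⁵) = 5.37 × 10⁻⁴⁴ s
atomic unit of time: τ_au = (4πε₀)²ℏ³/(m_e e⁴) = 2.40 × 10⁻¹⁷ s
0.0589 × 5.37 × 10⁻⁴⁴ / 2.40 × 10⁻¹⁷ = 1.32 × 10⁻²⁸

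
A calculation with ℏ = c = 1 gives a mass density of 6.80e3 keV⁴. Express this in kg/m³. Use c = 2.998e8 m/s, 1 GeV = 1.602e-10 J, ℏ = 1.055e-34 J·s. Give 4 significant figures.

1.575 kg/m³

Mass density is [E]/(c²[L]³) = [E]⁴/(ℏ³c⁵).
1 GeV⁴ → 1/(ℏ³c⁵) × (1 GeV in J)⁴ = 2.316e20 kg/m³.
Convert the energy scale: 6.80e3 keV⁴ = 6.80e-21 GeV⁴.
Result: 6.80e-21 × 2.316e20 = 1.575 kg/m³.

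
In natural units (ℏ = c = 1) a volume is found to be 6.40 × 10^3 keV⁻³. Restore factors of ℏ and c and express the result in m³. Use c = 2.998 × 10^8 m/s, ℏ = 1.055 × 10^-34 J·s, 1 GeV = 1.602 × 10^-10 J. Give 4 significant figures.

4.925 × 10^-26 m³

Volume is [L]³ = [E]⁻³·(ℏc)³.
1 GeV⁻³ → (ℏc)³ × (1 GeV in J)⁻³ = 7.696 × 10^-48 m³.
Convert the energy scale: 6.40 × 10^3 keV⁻³ = 6.40 × 10^21 GeV⁻³.
Result: 6.40 × 10^21 × 7.696 × 10^-48 = 4.925 × 10^-26 m³.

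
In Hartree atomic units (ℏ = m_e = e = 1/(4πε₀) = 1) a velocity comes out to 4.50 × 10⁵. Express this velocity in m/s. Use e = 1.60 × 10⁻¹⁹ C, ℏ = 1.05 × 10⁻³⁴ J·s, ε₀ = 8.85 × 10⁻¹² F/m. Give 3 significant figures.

One atomic unit of velocity: v_au = e²/(4πε₀ℏ) = 2.19 × 10⁶ m/s.
4.50 × 10⁵ × 2.19 × 10⁶ m/s = 9.87 × 10¹¹ m/s

9.87 × 10¹¹ m/s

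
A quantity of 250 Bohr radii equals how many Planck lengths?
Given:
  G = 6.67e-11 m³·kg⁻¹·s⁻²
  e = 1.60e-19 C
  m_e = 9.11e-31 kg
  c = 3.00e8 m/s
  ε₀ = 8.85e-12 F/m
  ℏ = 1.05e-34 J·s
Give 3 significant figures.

Bohr radius: a₀ = 4πε₀ℏ²/(m_e e²) = 5.26e-11 m
Planck length: ℓ_P = √(ℏG/c³) = 1.61e-35 m
250 × 5.26e-11 / 1.61e-35 = 8.16e26

8.16e26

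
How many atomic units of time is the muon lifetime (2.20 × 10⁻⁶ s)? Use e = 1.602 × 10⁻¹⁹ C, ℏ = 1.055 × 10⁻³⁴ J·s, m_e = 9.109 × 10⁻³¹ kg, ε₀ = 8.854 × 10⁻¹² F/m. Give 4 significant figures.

9.080 × 10¹⁰

atomic unit of time: τ_au = (4πε₀)²ℏ³/(m_e e⁴) = 2.423 × 10⁻¹⁷ s.
2.20 × 10⁻⁶ / 2.423 × 10⁻¹⁷ = 9.080 × 10¹⁰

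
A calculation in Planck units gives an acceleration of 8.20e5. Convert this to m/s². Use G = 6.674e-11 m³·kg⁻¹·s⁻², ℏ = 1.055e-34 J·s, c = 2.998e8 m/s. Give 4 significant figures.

One Planck acceleration: a_P = √(c⁷/(ℏG)) = 5.560e51 m/s².
8.20e5 × 5.560e51 m/s² = 4.559e57 m/s²

4.559e57 m/s²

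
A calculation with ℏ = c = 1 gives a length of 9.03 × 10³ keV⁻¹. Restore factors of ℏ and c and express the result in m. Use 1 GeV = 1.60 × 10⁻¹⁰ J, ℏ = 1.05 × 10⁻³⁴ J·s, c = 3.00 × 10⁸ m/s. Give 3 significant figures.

1.78 × 10⁻⁶ m

A length is [E]⁻¹ in ℏ=c=1; restore one factor of ℏc.
1 GeV⁻¹ → ℏc × (1 GeV in J)⁻¹ = 1.97 × 10⁻¹⁶ m.
Convert the energy scale: 9.03 × 10³ keV⁻¹ = 9.03 × 10⁹ GeV⁻¹.
Result: 9.03 × 10⁹ × 1.97 × 10⁻¹⁶ = 1.78 × 10⁻⁶ m.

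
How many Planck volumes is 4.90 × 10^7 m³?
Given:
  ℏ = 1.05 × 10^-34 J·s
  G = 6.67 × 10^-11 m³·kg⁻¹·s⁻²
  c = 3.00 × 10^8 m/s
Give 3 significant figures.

1.17 × 10^112

Planck volume: V_P = (ℏG/c³)^(3/2) = 4.18 × 10^-105 m³.
4.90 × 10^7 / 4.18 × 10^-105 = 1.17 × 10^112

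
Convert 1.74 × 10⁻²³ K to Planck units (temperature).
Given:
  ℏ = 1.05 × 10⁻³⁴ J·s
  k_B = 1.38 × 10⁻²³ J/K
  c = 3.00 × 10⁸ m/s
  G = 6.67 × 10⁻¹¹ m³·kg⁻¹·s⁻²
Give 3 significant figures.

Planck temperature: T_P = √(ℏc⁵/G) / k_B = 1.42 × 10³² K.
1.74 × 10⁻²³ / 1.42 × 10³² = 1.23 × 10⁻⁵⁵

1.23 × 10⁻⁵⁵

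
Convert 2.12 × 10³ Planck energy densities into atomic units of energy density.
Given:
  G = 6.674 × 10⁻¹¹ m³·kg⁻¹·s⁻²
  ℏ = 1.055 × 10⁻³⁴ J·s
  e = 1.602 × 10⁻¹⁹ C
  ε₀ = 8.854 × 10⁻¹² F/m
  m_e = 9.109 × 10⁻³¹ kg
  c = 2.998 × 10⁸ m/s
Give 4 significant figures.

3.353 × 10¹⁰³

Planck energy density: u_P = c⁷/(ℏG²) = 4.632 × 10¹¹³ J/m³
atomic unit of energy density: u_au = E_h/a₀³ = m_e⁴e¹⁰/((4πε₀)⁵ℏ⁸) = 2.929 × 10¹³ J/m³
2.12 × 10³ × 4.632 × 10¹¹³ / 2.929 × 10¹³ = 3.353 × 10¹⁰³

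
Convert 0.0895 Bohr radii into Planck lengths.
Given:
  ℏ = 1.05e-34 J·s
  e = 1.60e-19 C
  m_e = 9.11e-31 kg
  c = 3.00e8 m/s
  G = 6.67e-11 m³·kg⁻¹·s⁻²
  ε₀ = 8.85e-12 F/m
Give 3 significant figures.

Bohr radius: a₀ = 4πε₀ℏ²/(m_e e²) = 5.26e-11 m
Planck length: ℓ_P = √(ℏG/c³) = 1.61e-35 m
0.0895 × 5.26e-11 / 1.61e-35 = 2.92e23

2.92e23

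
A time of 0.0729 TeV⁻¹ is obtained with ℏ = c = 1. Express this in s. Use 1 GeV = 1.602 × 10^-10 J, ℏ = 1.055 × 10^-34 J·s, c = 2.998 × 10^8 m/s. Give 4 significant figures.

4.801 × 10^-29 s

A time is [E]⁻¹ in ℏ=c=1; restore one factor of ℏ.
1 GeV⁻¹ → ℏ × (1 GeV in J)⁻¹ = 6.586 × 10^-25 s.
Convert the energy scale: 0.0729 TeV⁻¹ = 7.29 × 10^-5 GeV⁻¹.
Result: 7.29 × 10^-5 × 6.586 × 10^-25 = 4.801 × 10^-29 s.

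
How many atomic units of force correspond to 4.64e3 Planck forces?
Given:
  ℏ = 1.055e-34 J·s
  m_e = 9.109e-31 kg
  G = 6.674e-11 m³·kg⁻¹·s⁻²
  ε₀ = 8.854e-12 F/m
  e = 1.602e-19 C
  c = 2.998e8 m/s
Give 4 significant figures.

Planck force: F_P = c⁴/G = 1.210e44 N
atomic unit of force: F_au = E_h/a₀ = m_e²e⁶/((4πε₀)³ℏ⁴) = 8.220e-8 N
4.64e3 × 1.210e44 / 8.220e-8 = 6.833e54

6.833e54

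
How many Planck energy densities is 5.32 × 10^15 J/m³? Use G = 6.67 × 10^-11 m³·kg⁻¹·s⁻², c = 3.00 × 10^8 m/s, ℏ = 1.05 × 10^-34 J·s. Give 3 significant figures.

1.14 × 10^-98

Planck energy density: u_P = c⁷/(ℏG²) = 4.68 × 10^113 J/m³.
5.32 × 10^15 / 4.68 × 10^113 = 1.14 × 10^-98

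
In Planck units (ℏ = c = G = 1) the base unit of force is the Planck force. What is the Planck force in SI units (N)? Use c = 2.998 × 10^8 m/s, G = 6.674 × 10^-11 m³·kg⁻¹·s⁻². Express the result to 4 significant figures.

1.210 × 10^44 N

F_P = c⁴/G
  = 8.078 × 10^33 / 6.674 × 10^-11
  = 1.210 × 10^44 N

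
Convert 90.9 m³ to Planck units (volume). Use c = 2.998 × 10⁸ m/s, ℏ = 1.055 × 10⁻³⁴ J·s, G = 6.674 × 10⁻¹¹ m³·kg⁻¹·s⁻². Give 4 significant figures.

Planck volume: V_P = (ℏG/c³)^(3/2) = 4.224 × 10⁻¹⁰⁵ m³.
90.9 / 4.224 × 10⁻¹⁰⁵ = 2.152 × 10¹⁰⁶

2.152 × 10¹⁰⁶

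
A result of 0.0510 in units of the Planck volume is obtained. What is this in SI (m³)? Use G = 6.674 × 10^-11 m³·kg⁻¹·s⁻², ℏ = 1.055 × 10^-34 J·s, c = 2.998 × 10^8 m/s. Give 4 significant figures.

One Planck volume: V_P = (ℏG/c³)^(3/2) = 4.224 × 10^-105 m³.
0.0510 × 4.224 × 10^-105 m³ = 2.154 × 10^-106 m³

2.154 × 10^-106 m³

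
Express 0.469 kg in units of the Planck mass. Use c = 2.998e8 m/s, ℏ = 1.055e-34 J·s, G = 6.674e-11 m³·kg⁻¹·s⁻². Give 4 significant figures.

Planck mass: m_P = √(ℏc/G) = 2.177e-8 kg.
0.469 / 2.177e-8 = 2.154e7

2.154e7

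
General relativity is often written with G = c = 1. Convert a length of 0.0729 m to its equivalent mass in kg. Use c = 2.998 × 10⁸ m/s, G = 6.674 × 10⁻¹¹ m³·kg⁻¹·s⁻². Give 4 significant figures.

Length → mass via c²/G.
0.0729 m × (c²/G) = 9.818 × 10²⁵ kg

9.818 × 10²⁵ kg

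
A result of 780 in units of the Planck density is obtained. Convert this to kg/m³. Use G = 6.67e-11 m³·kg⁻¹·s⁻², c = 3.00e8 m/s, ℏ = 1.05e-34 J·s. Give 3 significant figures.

One Planck density: ρ_P = c⁵/(ℏG²) = 5.20e96 kg/m³.
780 × 5.20e96 kg/m³ = 4.06e99 kg/m³

4.06e99 kg/m³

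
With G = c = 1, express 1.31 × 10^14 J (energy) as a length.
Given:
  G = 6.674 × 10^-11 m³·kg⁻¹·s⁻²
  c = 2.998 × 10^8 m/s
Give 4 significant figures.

Energy → length via G/c⁴.
1.31 × 10^14 J × (G/c⁴) = 1.082 × 10^-30 m

1.082 × 10^-30 m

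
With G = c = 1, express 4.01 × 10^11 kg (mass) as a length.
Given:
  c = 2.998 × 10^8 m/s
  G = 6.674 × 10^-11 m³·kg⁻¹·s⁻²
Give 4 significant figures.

In G = c = 1 units mass has dimensions of length; the conversion factor is G/c².
4.01 × 10^11 kg × (G/c²) = 2.978 × 10^-16 m

2.978 × 10^-16 m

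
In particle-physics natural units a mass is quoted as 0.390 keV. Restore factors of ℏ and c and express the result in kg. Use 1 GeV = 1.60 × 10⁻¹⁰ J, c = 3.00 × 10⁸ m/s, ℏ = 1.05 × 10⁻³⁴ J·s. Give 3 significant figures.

Mass is [E]/c²; divide by c².
1 GeV → 1/c² × (1 GeV in J) = 1.78 × 10⁻²⁷ kg.
Convert the energy scale: 0.390 keV = 3.90 × 10⁻⁷ GeV.
Result: 3.90 × 10⁻⁷ × 1.78 × 10⁻²⁷ = 6.93 × 10⁻³⁴ kg.

6.93 × 10⁻³⁴ kg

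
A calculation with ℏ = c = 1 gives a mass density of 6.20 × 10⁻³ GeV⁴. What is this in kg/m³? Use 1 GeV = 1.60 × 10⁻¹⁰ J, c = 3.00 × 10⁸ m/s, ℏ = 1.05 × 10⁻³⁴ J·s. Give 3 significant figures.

1.44 × 10¹⁸ kg/m³

Mass density is [E]/(c²[L]³) = [E]⁴/(ℏ³c⁵).
1 GeV⁴ → 1/(ℏ³c⁵) × (1 GeV in J)⁴ = 2.33 × 10²⁰ kg/m³.
Result: 6.20 × 10⁻³ × 2.33 × 10²⁰ = 1.44 × 10¹⁸ kg/m³.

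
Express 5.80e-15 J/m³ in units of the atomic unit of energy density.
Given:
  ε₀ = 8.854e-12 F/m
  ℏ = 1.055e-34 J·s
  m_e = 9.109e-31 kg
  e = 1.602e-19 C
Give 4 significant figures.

atomic unit of energy density: u_au = E_h/a₀³ = m_e⁴e¹⁰/((4πε₀)⁵ℏ⁸) = 2.929e13 J/m³.
5.80e-15 / 2.929e13 = 1.980e-28

1.980e-28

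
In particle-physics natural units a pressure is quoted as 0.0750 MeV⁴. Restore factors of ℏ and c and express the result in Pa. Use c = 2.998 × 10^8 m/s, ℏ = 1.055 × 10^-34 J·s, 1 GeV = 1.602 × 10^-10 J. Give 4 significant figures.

Pressure is [E]/[L]³ = [E]⁴/(ℏc)³.
1 GeV⁴ → 1/(ℏc)³ × (1 GeV in J)⁴ = 2.082 × 10^37 Pa.
Convert the energy scale: 0.0750 MeV⁴ = 7.50 × 10^-14 GeV⁴.
Result: 7.50 × 10^-14 × 2.082 × 10^37 = 1.561 × 10^24 Pa.

1.561 × 10^24 Pa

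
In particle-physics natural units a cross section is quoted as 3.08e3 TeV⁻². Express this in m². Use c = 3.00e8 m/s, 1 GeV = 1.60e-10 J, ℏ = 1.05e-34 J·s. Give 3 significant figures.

1.19e-34 m²

Area is [L]² = [E]⁻²·(ℏc)²; restore (ℏc)².
1 GeV⁻² → (ℏc)² × (1 GeV in J)⁻² = 3.88e-32 m².
Convert the energy scale: 3.08e3 TeV⁻² = 3.08e-3 GeV⁻².
Result: 3.08e-3 × 3.88e-32 = 1.19e-34 m².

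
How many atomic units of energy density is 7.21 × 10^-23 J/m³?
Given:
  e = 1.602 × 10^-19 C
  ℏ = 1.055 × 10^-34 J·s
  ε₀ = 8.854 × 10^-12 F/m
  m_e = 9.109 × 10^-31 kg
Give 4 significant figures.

atomic unit of energy density: u_au = E_h/a₀³ = m_e⁴e¹⁰/((4πε₀)⁵ℏ⁸) = 2.929 × 10^13 J/m³.
7.21 × 10^-23 / 2.929 × 10^13 = 2.461 × 10^-36

2.461 × 10^-36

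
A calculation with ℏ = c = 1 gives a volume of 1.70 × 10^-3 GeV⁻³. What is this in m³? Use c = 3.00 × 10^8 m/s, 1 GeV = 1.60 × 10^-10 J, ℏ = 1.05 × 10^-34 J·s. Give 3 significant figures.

1.30 × 10^-50 m³

Volume is [L]³ = [E]⁻³·(ℏc)³.
1 GeV⁻³ → (ℏc)³ × (1 GeV in J)⁻³ = 7.63 × 10^-48 m³.
Result: 1.70 × 10^-3 × 7.63 × 10^-48 = 1.30 × 10^-50 m³.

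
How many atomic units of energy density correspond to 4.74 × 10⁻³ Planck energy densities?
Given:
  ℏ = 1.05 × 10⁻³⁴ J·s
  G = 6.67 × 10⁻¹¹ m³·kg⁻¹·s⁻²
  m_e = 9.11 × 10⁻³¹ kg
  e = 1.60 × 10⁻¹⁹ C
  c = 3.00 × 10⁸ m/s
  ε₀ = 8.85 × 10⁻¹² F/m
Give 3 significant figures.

7.37 × 10⁹⁷

Planck energy density: u_P = c⁷/(ℏG²) = 4.68 × 10¹¹³ J/m³
atomic unit of energy density: u_au = E_h/a₀³ = m_e⁴e¹⁰/((4πε₀)⁵ℏ⁸) = 3.01 × 10¹³ J/m³
4.74 × 10⁻³ × 4.68 × 10¹¹³ / 3.01 × 10¹³ = 7.37 × 10⁹⁷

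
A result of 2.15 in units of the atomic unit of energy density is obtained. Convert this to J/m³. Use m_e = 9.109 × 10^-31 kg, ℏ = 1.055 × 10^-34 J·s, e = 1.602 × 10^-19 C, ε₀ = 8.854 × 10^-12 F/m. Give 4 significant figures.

One atomic unit of energy density: u_au = E_h/a₀³ = m_e⁴e¹⁰/((4πε₀)⁵ℏ⁸) = 2.929 × 10^13 J/m³.
2.15 × 2.929 × 10^13 J/m³ = 6.298 × 10^13 J/m³

6.298 × 10^13 J/m³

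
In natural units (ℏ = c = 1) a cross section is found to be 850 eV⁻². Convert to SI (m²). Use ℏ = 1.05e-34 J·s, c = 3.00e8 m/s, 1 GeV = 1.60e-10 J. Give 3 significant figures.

3.29e-11 m²

Area is [L]² = [E]⁻²·(ℏc)²; restore (ℏc)².
1 GeV⁻² → (ℏc)² × (1 GeV in J)⁻² = 3.88e-32 m².
Convert the energy scale: 850 eV⁻² = 8.50e20 GeV⁻².
Result: 8.50e20 × 3.88e-32 = 3.29e-11 m².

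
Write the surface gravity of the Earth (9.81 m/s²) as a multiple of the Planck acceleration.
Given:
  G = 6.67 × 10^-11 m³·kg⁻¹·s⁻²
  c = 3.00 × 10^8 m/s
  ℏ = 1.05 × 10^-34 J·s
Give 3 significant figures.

Planck acceleration: a_P = √(c⁷/(ℏG)) = 5.59 × 10^51 m/s².
9.81 / 5.59 × 10^51 = 1.76 × 10^-51

1.76 × 10^-51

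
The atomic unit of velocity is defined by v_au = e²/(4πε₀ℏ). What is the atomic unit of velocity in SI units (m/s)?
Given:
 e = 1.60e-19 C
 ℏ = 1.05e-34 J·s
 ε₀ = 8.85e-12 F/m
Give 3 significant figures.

v_au = e²/(4πε₀ℏ)
  = 2.56e-38 / 1.17e-44
  = 2.19e6 m/s

2.19e6 m/s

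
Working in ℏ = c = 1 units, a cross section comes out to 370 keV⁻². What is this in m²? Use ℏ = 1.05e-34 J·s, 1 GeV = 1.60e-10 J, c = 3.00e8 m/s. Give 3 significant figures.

Area is [L]² = [E]⁻²·(ℏc)²; restore (ℏc)².
1 GeV⁻² → (ℏc)² × (1 GeV in J)⁻² = 3.88e-32 m².
Convert the energy scale: 370 keV⁻² = 3.70e14 GeV⁻².
Result: 3.70e14 × 3.88e-32 = 1.43e-17 m².

1.43e-17 m²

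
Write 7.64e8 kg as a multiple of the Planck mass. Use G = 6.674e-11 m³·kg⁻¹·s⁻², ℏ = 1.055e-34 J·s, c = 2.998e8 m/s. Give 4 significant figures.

3.509e16

Planck mass: m_P = √(ℏc/G) = 2.177e-8 kg.
7.64e8 / 2.177e-8 = 3.509e16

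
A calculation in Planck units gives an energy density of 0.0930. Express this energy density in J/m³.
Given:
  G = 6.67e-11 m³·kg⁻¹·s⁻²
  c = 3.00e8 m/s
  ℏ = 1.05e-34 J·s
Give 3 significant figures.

4.35e112 J/m³

One Planck energy density: u_P = c⁷/(ℏG²) = 4.68e113 J/m³.
0.0930 × 4.68e113 J/m³ = 4.35e112 J/m³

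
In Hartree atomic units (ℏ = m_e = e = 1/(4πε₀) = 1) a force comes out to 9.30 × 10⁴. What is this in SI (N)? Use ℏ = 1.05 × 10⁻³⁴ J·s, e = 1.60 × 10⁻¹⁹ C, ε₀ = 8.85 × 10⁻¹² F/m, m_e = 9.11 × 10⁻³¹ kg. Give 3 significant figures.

7.75 × 10⁻³ N

One atomic unit of force: F_au = E_h/a₀ = m_e²e⁶/((4πε₀)³ℏ⁴) = 8.33 × 10⁻⁸ N.
9.30 × 10⁴ × 8.33 × 10⁻⁸ N = 7.75 × 10⁻³ N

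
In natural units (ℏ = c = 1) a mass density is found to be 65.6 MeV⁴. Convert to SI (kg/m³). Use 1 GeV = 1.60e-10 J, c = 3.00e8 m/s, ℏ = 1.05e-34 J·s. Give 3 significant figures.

1.53e10 kg/m³

Mass density is [E]/(c²[L]³) = [E]⁴/(ℏ³c⁵).
1 GeV⁴ → 1/(ℏ³c⁵) × (1 GeV in J)⁴ = 2.33e20 kg/m³.
Convert the energy scale: 65.6 MeV⁴ = 6.56e-11 GeV⁴.
Result: 6.56e-11 × 2.33e20 = 1.53e10 kg/m³.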